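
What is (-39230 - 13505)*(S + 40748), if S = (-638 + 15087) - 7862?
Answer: -2496211225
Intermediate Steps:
S = 6587 (S = 14449 - 7862 = 6587)
(-39230 - 13505)*(S + 40748) = (-39230 - 13505)*(6587 + 40748) = -52735*47335 = -2496211225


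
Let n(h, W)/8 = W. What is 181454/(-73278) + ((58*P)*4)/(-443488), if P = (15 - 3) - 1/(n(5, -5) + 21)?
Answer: -95804617067/38591272476 ≈ -2.4825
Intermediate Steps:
n(h, W) = 8*W
P = 229/19 (P = (15 - 3) - 1/(8*(-5) + 21) = 12 - 1/(-40 + 21) = 12 - 1/(-19) = 12 - 1*(-1/19) = 12 + 1/19 = 229/19 ≈ 12.053)
181454/(-73278) + ((58*P)*4)/(-443488) = 181454/(-73278) + ((58*(229/19))*4)/(-443488) = 181454*(-1/73278) + ((13282/19)*4)*(-1/443488) = -90727/36639 + (53128/19)*(-1/443488) = -90727/36639 - 6641/1053284 = -95804617067/38591272476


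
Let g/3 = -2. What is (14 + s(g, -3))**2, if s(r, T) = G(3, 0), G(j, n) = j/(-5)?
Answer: 4489/25 ≈ 179.56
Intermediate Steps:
G(j, n) = -j/5 (G(j, n) = j*(-1/5) = -j/5)
g = -6 (g = 3*(-2) = -6)
s(r, T) = -3/5 (s(r, T) = -1/5*3 = -3/5)
(14 + s(g, -3))**2 = (14 - 3/5)**2 = (67/5)**2 = 4489/25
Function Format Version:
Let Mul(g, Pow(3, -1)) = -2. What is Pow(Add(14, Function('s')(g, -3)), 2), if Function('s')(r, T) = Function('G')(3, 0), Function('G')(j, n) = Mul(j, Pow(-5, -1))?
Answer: Rational(4489, 25) ≈ 179.56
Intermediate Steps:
Function('G')(j, n) = Mul(Rational(-1, 5), j) (Function('G')(j, n) = Mul(j, Rational(-1, 5)) = Mul(Rational(-1, 5), j))
g = -6 (g = Mul(3, -2) = -6)
Function('s')(r, T) = Rational(-3, 5) (Function('s')(r, T) = Mul(Rational(-1, 5), 3) = Rational(-3, 5))
Pow(Add(14, Function('s')(g, -3)), 2) = Pow(Add(14, Rational(-3, 5)), 2) = Pow(Rational(67, 5), 2) = Rational(4489, 25)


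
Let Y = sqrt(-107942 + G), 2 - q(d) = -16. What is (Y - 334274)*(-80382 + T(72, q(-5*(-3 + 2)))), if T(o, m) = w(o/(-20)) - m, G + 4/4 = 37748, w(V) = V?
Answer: 134384164932/5 - 402018*I*sqrt(70195)/5 ≈ 2.6877e+10 - 2.1302e+7*I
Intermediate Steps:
G = 37747 (G = -1 + 37748 = 37747)
q(d) = 18 (q(d) = 2 - 1*(-16) = 2 + 16 = 18)
Y = I*sqrt(70195) (Y = sqrt(-107942 + 37747) = sqrt(-70195) = I*sqrt(70195) ≈ 264.94*I)
T(o, m) = -m - o/20 (T(o, m) = o/(-20) - m = o*(-1/20) - m = -o/20 - m = -m - o/20)
(Y - 334274)*(-80382 + T(72, q(-5*(-3 + 2)))) = (I*sqrt(70195) - 334274)*(-80382 + (-1*18 - 1/20*72)) = (-334274 + I*sqrt(70195))*(-80382 + (-18 - 18/5)) = (-334274 + I*sqrt(70195))*(-80382 - 108/5) = (-334274 + I*sqrt(70195))*(-402018/5) = 134384164932/5 - 402018*I*sqrt(70195)/5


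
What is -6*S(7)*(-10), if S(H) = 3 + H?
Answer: 600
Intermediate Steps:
-6*S(7)*(-10) = -6*(3 + 7)*(-10) = -6*10*(-10) = -60*(-10) = 600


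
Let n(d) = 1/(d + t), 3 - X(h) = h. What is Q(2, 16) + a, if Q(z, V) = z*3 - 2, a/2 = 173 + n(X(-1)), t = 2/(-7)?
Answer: 4557/13 ≈ 350.54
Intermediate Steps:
t = -2/7 (t = 2*(-1/7) = -2/7 ≈ -0.28571)
X(h) = 3 - h
n(d) = 1/(-2/7 + d) (n(d) = 1/(d - 2/7) = 1/(-2/7 + d))
a = 4505/13 (a = 2*(173 + 7/(-2 + 7*(3 - 1*(-1)))) = 2*(173 + 7/(-2 + 7*(3 + 1))) = 2*(173 + 7/(-2 + 7*4)) = 2*(173 + 7/(-2 + 28)) = 2*(173 + 7/26) = 2*(4505/26) = 4505/13 ≈ 346.54)
Q(z, V) = -2 + 3*z (Q(z, V) = 3*z - 2 = -2 + 3*z)
Q(2, 16) + a = (-2 + 3*2) + 4505/13 = (-2 + 6) + 4505/13 = 4 + 4505/13 = 4557/13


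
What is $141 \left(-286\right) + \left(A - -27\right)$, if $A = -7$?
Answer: $-40306$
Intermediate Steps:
$141 \left(-286\right) + \left(A - -27\right) = 141 \left(-286\right) - -20 = -40326 + \left(-7 + 27\right) = -40326 + 20 = -40306$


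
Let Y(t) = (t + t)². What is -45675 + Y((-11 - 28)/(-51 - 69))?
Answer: -18269831/400 ≈ -45675.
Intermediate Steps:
Y(t) = 4*t² (Y(t) = (2*t)² = 4*t²)
-45675 + Y((-11 - 28)/(-51 - 69)) = -45675 + 4*((-11 - 28)/(-51 - 69))² = -45675 + 4*(-39/(-120))² = -45675 + 4*(-39*(-1/120))² = -45675 + 4*(13/40)² = -45675 + 4*(169/1600) = -45675 + 169/400 = -18269831/400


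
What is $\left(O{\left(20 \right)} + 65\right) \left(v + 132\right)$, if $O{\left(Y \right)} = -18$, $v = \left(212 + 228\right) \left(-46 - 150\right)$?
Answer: $-4047076$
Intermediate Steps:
$v = -86240$ ($v = 440 \left(-196\right) = -86240$)
$\left(O{\left(20 \right)} + 65\right) \left(v + 132\right) = \left(-18 + 65\right) \left(-86240 + 132\right) = 47 \left(-86108\right) = -4047076$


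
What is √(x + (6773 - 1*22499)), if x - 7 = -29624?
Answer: I*√45343 ≈ 212.94*I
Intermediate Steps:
x = -29617 (x = 7 - 29624 = -29617)
√(x + (6773 - 1*22499)) = √(-29617 + (6773 - 1*22499)) = √(-29617 + (6773 - 22499)) = √(-29617 - 15726) = √(-45343) = I*√45343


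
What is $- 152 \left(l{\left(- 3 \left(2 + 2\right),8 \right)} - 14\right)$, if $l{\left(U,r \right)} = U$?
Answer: $3952$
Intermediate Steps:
$- 152 \left(l{\left(- 3 \left(2 + 2\right),8 \right)} - 14\right) = - 152 \left(- 3 \left(2 + 2\right) - 14\right) = - 152 \left(\left(-3\right) 4 - 14\right) = - 152 \left(-12 - 14\right) = \left(-152\right) \left(-26\right) = 3952$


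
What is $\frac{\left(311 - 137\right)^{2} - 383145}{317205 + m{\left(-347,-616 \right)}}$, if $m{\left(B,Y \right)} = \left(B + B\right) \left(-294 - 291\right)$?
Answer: $- \frac{10693}{21915} \approx -0.48793$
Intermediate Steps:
$m{\left(B,Y \right)} = - 1170 B$ ($m{\left(B,Y \right)} = 2 B \left(-585\right) = - 1170 B$)
$\frac{\left(311 - 137\right)^{2} - 383145}{317205 + m{\left(-347,-616 \right)}} = \frac{\left(311 - 137\right)^{2} - 383145}{317205 - -405990} = \frac{174^{2} - 383145}{317205 + 405990} = \frac{30276 - 383145}{723195} = \left(-352869\right) \frac{1}{723195} = - \frac{10693}{21915}$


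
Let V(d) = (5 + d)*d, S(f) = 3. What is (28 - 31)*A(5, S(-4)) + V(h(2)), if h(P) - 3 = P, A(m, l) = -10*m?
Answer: 200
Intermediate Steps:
h(P) = 3 + P
V(d) = d*(5 + d)
(28 - 31)*A(5, S(-4)) + V(h(2)) = (28 - 31)*(-10*5) + (3 + 2)*(5 + (3 + 2)) = -3*(-50) + 5*(5 + 5) = 150 + 5*10 = 150 + 50 = 200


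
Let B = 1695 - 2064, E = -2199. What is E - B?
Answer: -1830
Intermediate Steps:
B = -369
E - B = -2199 - 1*(-369) = -2199 + 369 = -1830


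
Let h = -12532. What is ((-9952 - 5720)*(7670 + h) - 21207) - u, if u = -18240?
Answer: 76194297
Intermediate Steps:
((-9952 - 5720)*(7670 + h) - 21207) - u = ((-9952 - 5720)*(7670 - 12532) - 21207) - 1*(-18240) = (-15672*(-4862) - 21207) + 18240 = (76197264 - 21207) + 18240 = 76176057 + 18240 = 76194297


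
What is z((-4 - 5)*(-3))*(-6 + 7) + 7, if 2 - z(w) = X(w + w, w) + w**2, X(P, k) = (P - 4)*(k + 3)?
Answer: -2220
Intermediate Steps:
X(P, k) = (-4 + P)*(3 + k)
z(w) = 14 - 3*w**2 - 2*w (z(w) = 2 - ((-12 - 4*w + 3*(w + w) + (w + w)*w) + w**2) = 2 - ((-12 - 4*w + 3*(2*w) + (2*w)*w) + w**2) = 2 - ((-12 - 4*w + 6*w + 2*w**2) + w**2) = 2 - ((-12 + 2*w + 2*w**2) + w**2) = 2 - (-12 + 2*w + 3*w**2) = 2 + (12 - 3*w**2 - 2*w) = 14 - 3*w**2 - 2*w)
z((-4 - 5)*(-3))*(-6 + 7) + 7 = (14 - 3*9*(-4 - 5)**2 - 2*(-4 - 5)*(-3))*(-6 + 7) + 7 = (14 - 3*(-9*(-3))**2 - (-18)*(-3))*1 + 7 = (14 - 3*27**2 - 2*27)*1 + 7 = (14 - 3*729 - 54)*1 + 7 = (14 - 2187 - 54)*1 + 7 = -2227*1 + 7 = -2227 + 7 = -2220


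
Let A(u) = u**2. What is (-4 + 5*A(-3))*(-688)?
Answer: -28208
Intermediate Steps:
(-4 + 5*A(-3))*(-688) = (-4 + 5*(-3)**2)*(-688) = (-4 + 5*9)*(-688) = (-4 + 45)*(-688) = 41*(-688) = -28208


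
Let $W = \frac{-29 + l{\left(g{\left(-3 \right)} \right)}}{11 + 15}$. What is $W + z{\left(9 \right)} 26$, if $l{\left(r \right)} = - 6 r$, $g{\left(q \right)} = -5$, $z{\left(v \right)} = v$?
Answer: $\frac{6085}{26} \approx 234.04$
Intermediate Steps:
$W = \frac{1}{26}$ ($W = \frac{-29 - -30}{11 + 15} = \frac{-29 + 30}{26} = 1 \cdot \frac{1}{26} = \frac{1}{26} \approx 0.038462$)
$W + z{\left(9 \right)} 26 = \frac{1}{26} + 9 \cdot 26 = \frac{1}{26} + 234 = \frac{6085}{26}$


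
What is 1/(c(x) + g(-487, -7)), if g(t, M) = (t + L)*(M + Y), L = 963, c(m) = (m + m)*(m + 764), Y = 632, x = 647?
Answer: 1/2123334 ≈ 4.7096e-7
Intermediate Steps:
c(m) = 2*m*(764 + m) (c(m) = (2*m)*(764 + m) = 2*m*(764 + m))
g(t, M) = (632 + M)*(963 + t) (g(t, M) = (t + 963)*(M + 632) = (963 + t)*(632 + M) = (632 + M)*(963 + t))
1/(c(x) + g(-487, -7)) = 1/(2*647*(764 + 647) + (608616 + 632*(-487) + 963*(-7) - 7*(-487))) = 1/(2*647*1411 + (608616 - 307784 - 6741 + 3409)) = 1/(1825834 + 297500) = 1/2123334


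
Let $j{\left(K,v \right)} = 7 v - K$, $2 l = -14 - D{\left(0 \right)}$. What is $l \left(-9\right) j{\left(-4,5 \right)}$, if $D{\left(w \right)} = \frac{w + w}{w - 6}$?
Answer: $2457$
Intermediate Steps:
$D{\left(w \right)} = \frac{2 w}{-6 + w}$
$l = -7$ ($l = \frac{-14 - 2 \cdot 0 \frac{1}{-6 + 0}}{2} = \frac{-14 - 2 \cdot 0 \frac{1}{-6}}{2} = \frac{-14 - 2 \cdot 0 \left(- \frac{1}{6}\right)}{2} = \frac{-14 - 0}{2} = \frac{-14 + 0}{2} = \frac{1}{2} \left(-14\right) = -7$)
$j{\left(K,v \right)} = - K + 7 v$
$l \left(-9\right) j{\left(-4,5 \right)} = \left(-7\right) \left(-9\right) \left(\left(-1\right) \left(-4\right) + 7 \cdot 5\right) = 63 \left(4 + 35\right) = 63 \cdot 39 = 2457$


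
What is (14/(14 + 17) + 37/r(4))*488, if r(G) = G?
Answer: 146766/31 ≈ 4734.4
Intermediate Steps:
(14/(14 + 17) + 37/r(4))*488 = (14/(14 + 17) + 37/4)*488 = (14/31 + 37*(¼))*488 = (14*(1/31) + 37/4)*488 = (14/31 + 37/4)*488 = (1203/124)*488 = 146766/31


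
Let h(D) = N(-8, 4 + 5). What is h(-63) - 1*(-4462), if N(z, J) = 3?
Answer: 4465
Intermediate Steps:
h(D) = 3
h(-63) - 1*(-4462) = 3 - 1*(-4462) = 3 + 4462 = 4465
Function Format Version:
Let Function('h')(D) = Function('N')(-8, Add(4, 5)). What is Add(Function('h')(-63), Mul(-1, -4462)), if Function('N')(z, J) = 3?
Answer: 4465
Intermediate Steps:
Function('h')(D) = 3
Add(Function('h')(-63), Mul(-1, -4462)) = Add(3, Mul(-1, -4462)) = Add(3, 4462) = 4465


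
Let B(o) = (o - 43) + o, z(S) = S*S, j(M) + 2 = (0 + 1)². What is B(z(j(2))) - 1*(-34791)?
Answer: 34750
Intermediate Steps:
j(M) = -1 (j(M) = -2 + (0 + 1)² = -2 + 1² = -2 + 1 = -1)
z(S) = S²
B(o) = -43 + 2*o (B(o) = (-43 + o) + o = -43 + 2*o)
B(z(j(2))) - 1*(-34791) = (-43 + 2*(-1)²) - 1*(-34791) = (-43 + 2*1) + 34791 = (-43 + 2) + 34791 = -41 + 34791 = 34750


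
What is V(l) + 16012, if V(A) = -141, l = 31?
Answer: 15871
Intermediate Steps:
V(l) + 16012 = -141 + 16012 = 15871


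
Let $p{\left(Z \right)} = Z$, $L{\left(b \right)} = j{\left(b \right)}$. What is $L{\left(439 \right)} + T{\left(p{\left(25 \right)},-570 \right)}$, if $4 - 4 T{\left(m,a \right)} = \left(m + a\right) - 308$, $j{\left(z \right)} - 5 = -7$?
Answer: $\frac{849}{4} \approx 212.25$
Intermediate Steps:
$j{\left(z \right)} = -2$ ($j{\left(z \right)} = 5 - 7 = -2$)
$L{\left(b \right)} = -2$
$T{\left(m,a \right)} = 78 - \frac{a}{4} - \frac{m}{4}$ ($T{\left(m,a \right)} = 1 - \frac{\left(m + a\right) - 308}{4} = 1 - \frac{\left(a + m\right) - 308}{4} = 1 - \frac{-308 + a + m}{4} = 1 - \left(-77 + \frac{a}{4} + \frac{m}{4}\right) = 78 - \frac{a}{4} - \frac{m}{4}$)
$L{\left(439 \right)} + T{\left(p{\left(25 \right)},-570 \right)} = -2 - - \frac{857}{4} = -2 + \left(78 + \frac{285}{2} - \frac{25}{4}\right) = -2 + \frac{857}{4} = \frac{849}{4}$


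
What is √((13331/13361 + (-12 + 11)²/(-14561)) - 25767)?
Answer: I*√975230719966617785317/194549521 ≈ 160.52*I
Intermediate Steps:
√((13331/13361 + (-12 + 11)²/(-14561)) - 25767) = √((13331*(1/13361) + (-1)²*(-1/14561)) - 25767) = √((13331/13361 + 1*(-1/14561)) - 25767) = √((13331/13361 - 1/14561) - 25767) = √(194099330/194549521 - 25767) = √(-5012763408277/194549521) = I*√975230719966617785317/194549521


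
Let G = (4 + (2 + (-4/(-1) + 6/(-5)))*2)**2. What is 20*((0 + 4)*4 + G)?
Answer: 20096/5 ≈ 4019.2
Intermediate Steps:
G = 4624/25 (G = (4 + (2 + (-4*(-1) + 6*(-1/5)))*2)**2 = (4 + (2 + (4 - 6/5))*2)**2 = (4 + (2 + 14/5)*2)**2 = (4 + (24/5)*2)**2 = (4 + 48/5)**2 = (68/5)**2 = 4624/25 ≈ 184.96)
20*((0 + 4)*4 + G) = 20*((0 + 4)*4 + 4624/25) = 20*(4*4 + 4624/25) = 20*(16 + 4624/25) = 20*(5024/25) = 20096/5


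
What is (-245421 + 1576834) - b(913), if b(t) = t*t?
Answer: 497844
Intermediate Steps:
b(t) = t²
(-245421 + 1576834) - b(913) = (-245421 + 1576834) - 1*913² = 1331413 - 1*833569 = 1331413 - 833569 = 497844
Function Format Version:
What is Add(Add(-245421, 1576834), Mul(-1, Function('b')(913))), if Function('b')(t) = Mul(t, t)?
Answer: 497844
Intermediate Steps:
Function('b')(t) = Pow(t, 2)
Add(Add(-245421, 1576834), Mul(-1, Function('b')(913))) = Add(Add(-245421, 1576834), Mul(-1, Pow(913, 2))) = Add(1331413, Mul(-1, 833569)) = Add(1331413, -833569) = 497844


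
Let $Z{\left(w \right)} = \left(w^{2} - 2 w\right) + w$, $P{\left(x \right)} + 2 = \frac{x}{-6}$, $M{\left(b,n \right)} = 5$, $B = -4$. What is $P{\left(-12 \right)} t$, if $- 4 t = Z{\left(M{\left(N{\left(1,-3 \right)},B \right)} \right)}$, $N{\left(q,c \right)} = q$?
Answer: $0$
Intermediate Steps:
$P{\left(x \right)} = -2 - \frac{x}{6}$ ($P{\left(x \right)} = -2 + \frac{x}{-6} = -2 + x \left(- \frac{1}{6}\right) = -2 - \frac{x}{6}$)
$Z{\left(w \right)} = w^{2} - w$
$t = -5$ ($t = - \frac{5 \left(-1 + 5\right)}{4} = - \frac{5 \cdot 4}{4} = \left(- \frac{1}{4}\right) 20 = -5$)
$P{\left(-12 \right)} t = \left(-2 - -2\right) \left(-5\right) = \left(-2 + 2\right) \left(-5\right) = 0 \left(-5\right) = 0$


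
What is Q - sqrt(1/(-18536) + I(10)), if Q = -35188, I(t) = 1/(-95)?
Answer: -35188 - I*sqrt(8201925130)/880460 ≈ -35188.0 - 0.10286*I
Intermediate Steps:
I(t) = -1/95
Q - sqrt(1/(-18536) + I(10)) = -35188 - sqrt(1/(-18536) - 1/95) = -35188 - sqrt(-1/18536 - 1/95) = -35188 - sqrt(-18631/1760920) = -35188 - I*sqrt(8201925130)/880460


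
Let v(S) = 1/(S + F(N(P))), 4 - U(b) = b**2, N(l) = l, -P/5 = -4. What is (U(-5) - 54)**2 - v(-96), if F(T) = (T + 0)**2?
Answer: 1709999/304 ≈ 5625.0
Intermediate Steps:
P = 20 (P = -5*(-4) = 20)
F(T) = T**2
U(b) = 4 - b**2
v(S) = 1/(400 + S) (v(S) = 1/(S + 20**2) = 1/(S + 400) = 1/(400 + S))
(U(-5) - 54)**2 - v(-96) = ((4 - 1*(-5)**2) - 54)**2 - 1/(400 - 96) = ((4 - 1*25) - 54)**2 - 1/304 = ((4 - 25) - 54)**2 - 1*1/304 = (-21 - 54)**2 - 1/304 = (-75)**2 - 1/304 = 5625 - 1/304 = 1709999/304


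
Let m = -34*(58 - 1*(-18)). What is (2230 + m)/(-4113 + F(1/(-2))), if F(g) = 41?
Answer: 177/2036 ≈ 0.086935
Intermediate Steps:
m = -2584 (m = -34*(58 + 18) = -34*76 = -2584)
(2230 + m)/(-4113 + F(1/(-2))) = (2230 - 2584)/(-4113 + 41) = -354/(-4072) = -354*(-1/4072) = 177/2036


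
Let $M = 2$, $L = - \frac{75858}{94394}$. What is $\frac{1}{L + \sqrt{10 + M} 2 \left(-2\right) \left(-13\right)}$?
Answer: $\frac{596711671}{24092774909797} + \frac{231665908136 \sqrt{3}}{72278324729391} \approx 0.0055763$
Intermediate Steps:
$L = - \frac{37929}{47197}$ ($L = \left(-75858\right) \frac{1}{94394} = - \frac{37929}{47197} \approx -0.80363$)
$\frac{1}{L + \sqrt{10 + M} 2 \left(-2\right) \left(-13\right)} = \frac{1}{- \frac{37929}{47197} + \sqrt{10 + 2} \cdot 2 \left(-2\right) \left(-13\right)} = \frac{1}{- \frac{37929}{47197} + \sqrt{12} \left(-4\right) \left(-13\right)} = \frac{1}{- \frac{37929}{47197} + 2 \sqrt{3} \left(-4\right) \left(-13\right)} = \frac{1}{- \frac{37929}{47197} + - 8 \sqrt{3} \left(-13\right)} = \frac{1}{- \frac{37929}{47197} + 104 \sqrt{3}}$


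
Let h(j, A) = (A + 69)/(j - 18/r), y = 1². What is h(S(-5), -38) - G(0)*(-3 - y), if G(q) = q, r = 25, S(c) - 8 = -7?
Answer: 775/7 ≈ 110.71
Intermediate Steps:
S(c) = 1 (S(c) = 8 - 7 = 1)
y = 1
h(j, A) = (69 + A)/(-18/25 + j) (h(j, A) = (A + 69)/(j - 18/25) = (69 + A)/(j - 18*1/25) = (69 + A)/(j - 18/25) = (69 + A)/(-18/25 + j))
h(S(-5), -38) - G(0)*(-3 - y) = 25*(69 - 38)/(-18 + 25*1) - 0*(-3 - 1*1) = 25*31/(-18 + 25) - 0*(-3 - 1) = 25*31/7 - 0*(-4) = 25*(⅐)*31 - 1*0 = 775/7 + 0 = 775/7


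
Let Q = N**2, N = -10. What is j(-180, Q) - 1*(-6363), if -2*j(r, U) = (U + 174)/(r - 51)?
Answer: 1469990/231 ≈ 6363.6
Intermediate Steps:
Q = 100 (Q = (-10)**2 = 100)
j(r, U) = -(174 + U)/(2*(-51 + r)) (j(r, U) = -(U + 174)/(2*(r - 51)) = -(174 + U)/(2*(-51 + r)))
j(-180, Q) - 1*(-6363) = (-174 - 1*100)/(2*(-51 - 180)) - 1*(-6363) = (1/2)*(-174 - 100)/(-231) + 6363 = (1/2)*(-1/231)*(-274) + 6363 = 137/231 + 6363 = 1469990/231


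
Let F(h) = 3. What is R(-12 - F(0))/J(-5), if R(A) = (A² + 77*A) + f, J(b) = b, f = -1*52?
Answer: 982/5 ≈ 196.40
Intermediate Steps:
f = -52
R(A) = -52 + A² + 77*A (R(A) = (A² + 77*A) - 52 = -52 + A² + 77*A)
R(-12 - F(0))/J(-5) = (-52 + (-12 - 1*3)² + 77*(-12 - 1*3))/(-5) = (-52 + (-12 - 3)² + 77*(-12 - 3))*(-⅕) = (-52 + (-15)² + 77*(-15))*(-⅕) = (-52 + 225 - 1155)*(-⅕) = -982*(-⅕) = 982/5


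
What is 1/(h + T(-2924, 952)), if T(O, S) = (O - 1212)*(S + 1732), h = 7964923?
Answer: -1/3136101 ≈ -3.1887e-7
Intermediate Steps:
T(O, S) = (-1212 + O)*(1732 + S)
1/(h + T(-2924, 952)) = 1/(7964923 + (-2099184 - 1212*952 + 1732*(-2924) - 2924*952)) = 1/(7964923 + (-2099184 - 1153824 - 5064368 - 2783648)) = 1/(7964923 - 11101024) = 1/(-3136101) = -1/3136101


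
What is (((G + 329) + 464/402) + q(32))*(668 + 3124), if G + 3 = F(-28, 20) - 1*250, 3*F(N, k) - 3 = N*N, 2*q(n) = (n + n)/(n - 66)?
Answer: 1462211632/1139 ≈ 1.2838e+6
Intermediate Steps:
q(n) = n/(-66 + n) (q(n) = ((n + n)/(n - 66))/2 = ((2*n)/(-66 + n))/2 = (2*n/(-66 + n))/2 = n/(-66 + n))
F(N, k) = 1 + N²/3 (F(N, k) = 1 + (N*N)/3 = 1 + N²/3)
G = 28/3 (G = -3 + ((1 + (⅓)*(-28)²) - 1*250) = -3 + ((1 + (⅓)*784) - 250) = -3 + ((1 + 784/3) - 250) = -3 + (787/3 - 250) = -3 + 37/3 = 28/3 ≈ 9.3333)
(((G + 329) + 464/402) + q(32))*(668 + 3124) = (((28/3 + 329) + 464/402) + 32/(-66 + 32))*(668 + 3124) = ((1015/3 + 464*(1/402)) + 32/(-34))*3792 = ((1015/3 + 232/201) + 32*(-1/34))*3792 = (68237/201 - 16/17)*3792 = (1156813/3417)*3792 = 1462211632/1139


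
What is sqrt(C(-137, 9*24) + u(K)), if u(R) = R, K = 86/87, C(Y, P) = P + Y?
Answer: sqrt(605433)/87 ≈ 8.9436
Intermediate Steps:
K = 86/87 (K = 86*(1/87) = 86/87 ≈ 0.98851)
sqrt(C(-137, 9*24) + u(K)) = sqrt((9*24 - 137) + 86/87) = sqrt((216 - 137) + 86/87) = sqrt(79 + 86/87) = sqrt(6959/87) = sqrt(605433)/87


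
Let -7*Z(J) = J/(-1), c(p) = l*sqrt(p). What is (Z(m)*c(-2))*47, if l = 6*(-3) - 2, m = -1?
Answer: 940*I*sqrt(2)/7 ≈ 189.91*I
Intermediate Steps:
l = -20 (l = -18 - 2 = -20)
c(p) = -20*sqrt(p)
Z(J) = J/7 (Z(J) = -J/(7*(-1)) = -J*(-1)/7 = -(-1)*J/7 = J/7)
(Z(m)*c(-2))*47 = (((1/7)*(-1))*(-20*I*sqrt(2)))*47 = -(-20)*I*sqrt(2)/7*47 = (20*I*sqrt(2)/7)*47 = 940*I*sqrt(2)/7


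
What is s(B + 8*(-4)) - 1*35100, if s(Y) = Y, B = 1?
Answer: -35131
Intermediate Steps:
s(B + 8*(-4)) - 1*35100 = (1 + 8*(-4)) - 1*35100 = (1 - 32) - 35100 = -31 - 35100 = -35131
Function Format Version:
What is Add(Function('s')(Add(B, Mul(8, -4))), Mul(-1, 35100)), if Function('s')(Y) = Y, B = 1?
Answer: -35131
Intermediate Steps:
Add(Function('s')(Add(B, Mul(8, -4))), Mul(-1, 35100)) = Add(Add(1, Mul(8, -4)), Mul(-1, 35100)) = Add(Add(1, -32), -35100) = Add(-31, -35100) = -35131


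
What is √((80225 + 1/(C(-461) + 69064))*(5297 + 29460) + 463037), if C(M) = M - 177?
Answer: √13057692245425076794/68426 ≈ 52810.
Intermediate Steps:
C(M) = -177 + M
√((80225 + 1/(C(-461) + 69064))*(5297 + 29460) + 463037) = √((80225 + 1/((-177 - 461) + 69064))*(5297 + 29460) + 463037) = √((80225 + 1/(-638 + 69064))*34757 + 463037) = √((80225 + 1/68426)*34757 + 463037) = √((5489475851/68426)*34757 + 463037) = √(190797712153207/68426 + 463037) = √(190829395922969/68426) = √13057692245425076794/68426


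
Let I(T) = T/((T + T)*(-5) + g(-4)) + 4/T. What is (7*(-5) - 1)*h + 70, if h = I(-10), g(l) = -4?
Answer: 1763/20 ≈ 88.150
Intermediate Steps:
I(T) = 4/T + T/(-4 - 10*T) (I(T) = T/((T + T)*(-5) - 4) + 4/T = T/((2*T)*(-5) - 4) + 4/T = T/(-10*T - 4) + 4/T = T/(-4 - 10*T) + 4/T = 4/T + T/(-4 - 10*T))
h = -121/240 (h = (½)*(16 - 1*(-10)² + 40*(-10))/(-10*(2 + 5*(-10))) = (½)*(-⅒)*(16 - 1*100 - 400)/(2 - 50) = (½)*(-⅒)*(16 - 100 - 400)/(-48) = (½)*(-⅒)*(-1/48)*(-484) = -121/240 ≈ -0.50417)
(7*(-5) - 1)*h + 70 = (7*(-5) - 1)*(-121/240) + 70 = (-35 - 1)*(-121/240) + 70 = -36*(-121/240) + 70 = 363/20 + 70 = 1763/20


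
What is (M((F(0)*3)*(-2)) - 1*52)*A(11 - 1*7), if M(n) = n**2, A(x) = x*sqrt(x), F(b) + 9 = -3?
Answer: 41056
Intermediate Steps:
F(b) = -12 (F(b) = -9 - 3 = -12)
A(x) = x**(3/2)
(M((F(0)*3)*(-2)) - 1*52)*A(11 - 1*7) = ((-12*3*(-2))**2 - 1*52)*(11 - 1*7)**(3/2) = ((-36*(-2))**2 - 52)*(11 - 7)**(3/2) = (72**2 - 52)*4**(3/2) = (5184 - 52)*8 = 5132*8 = 41056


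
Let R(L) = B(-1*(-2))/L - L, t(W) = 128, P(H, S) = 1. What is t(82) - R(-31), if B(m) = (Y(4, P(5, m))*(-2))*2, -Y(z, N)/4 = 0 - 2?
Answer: 2975/31 ≈ 95.968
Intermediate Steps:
Y(z, N) = 8 (Y(z, N) = -4*(0 - 2) = -4*(-2) = 8)
B(m) = -32 (B(m) = (8*(-2))*2 = -16*2 = -32)
R(L) = -L - 32/L (R(L) = -32/L - L = -L - 32/L)
t(82) - R(-31) = 128 - (-1*(-31) - 32/(-31)) = 128 - (31 - 32*(-1/31)) = 128 - (31 + 32/31) = 128 - 1*993/31 = 128 - 993/31 = 2975/31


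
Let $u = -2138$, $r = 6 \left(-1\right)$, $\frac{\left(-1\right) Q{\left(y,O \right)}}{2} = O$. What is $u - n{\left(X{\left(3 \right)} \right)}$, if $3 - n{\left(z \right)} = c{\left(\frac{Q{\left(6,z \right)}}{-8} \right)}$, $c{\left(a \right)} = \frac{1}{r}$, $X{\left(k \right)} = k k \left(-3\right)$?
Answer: $- \frac{12847}{6} \approx -2141.2$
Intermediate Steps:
$Q{\left(y,O \right)} = - 2 O$
$r = -6$
$X{\left(k \right)} = - 3 k^{2}$ ($X{\left(k \right)} = k^{2} \left(-3\right) = - 3 k^{2}$)
$c{\left(a \right)} = - \frac{1}{6}$ ($c{\left(a \right)} = \frac{1}{-6} = - \frac{1}{6}$)
$n{\left(z \right)} = \frac{19}{6}$ ($n{\left(z \right)} = 3 - - \frac{1}{6} = 3 + \frac{1}{6} = \frac{19}{6}$)
$u - n{\left(X{\left(3 \right)} \right)} = -2138 - \frac{19}{6} = - \frac{12847}{6}$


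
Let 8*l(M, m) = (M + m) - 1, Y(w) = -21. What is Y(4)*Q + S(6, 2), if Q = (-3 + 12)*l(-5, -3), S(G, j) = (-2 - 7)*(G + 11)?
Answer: 477/8 ≈ 59.625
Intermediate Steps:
l(M, m) = -⅛ + M/8 + m/8 (l(M, m) = ((M + m) - 1)/8 = (-1 + M + m)/8 = -⅛ + M/8 + m/8)
S(G, j) = -99 - 9*G (S(G, j) = -9*(11 + G) = -99 - 9*G)
Q = -81/8 (Q = (-3 + 12)*(-⅛ + (⅛)*(-5) + (⅛)*(-3)) = 9*(-⅛ - 5/8 - 3/8) = 9*(-9/8) = -81/8 ≈ -10.125)
Y(4)*Q + S(6, 2) = -21*(-81/8) + (-99 - 9*6) = 1701/8 + (-99 - 54) = 1701/8 - 153 = 477/8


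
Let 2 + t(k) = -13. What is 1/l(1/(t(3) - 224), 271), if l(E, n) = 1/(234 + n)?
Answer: 505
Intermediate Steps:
t(k) = -15 (t(k) = -2 - 13 = -15)
1/l(1/(t(3) - 224), 271) = 1/(1/(234 + 271)) = 1/(1/505) = 505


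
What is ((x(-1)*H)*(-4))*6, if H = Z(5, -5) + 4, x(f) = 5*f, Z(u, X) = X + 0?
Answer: -120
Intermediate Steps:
Z(u, X) = X
H = -1 (H = -5 + 4 = -1)
((x(-1)*H)*(-4))*6 = (((5*(-1))*(-1))*(-4))*6 = (-5*(-1)*(-4))*6 = (5*(-4))*6 = -20*6 = -120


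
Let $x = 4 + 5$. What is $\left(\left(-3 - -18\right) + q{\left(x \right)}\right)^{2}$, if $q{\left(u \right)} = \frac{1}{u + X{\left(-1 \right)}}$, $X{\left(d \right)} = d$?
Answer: $\frac{14641}{64} \approx 228.77$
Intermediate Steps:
$x = 9$
$q{\left(u \right)} = \frac{1}{-1 + u}$ ($q{\left(u \right)} = \frac{1}{u - 1} = \frac{1}{-1 + u}$)
$\left(\left(-3 - -18\right) + q{\left(x \right)}\right)^{2} = \left(\left(-3 - -18\right) + \frac{1}{-1 + 9}\right)^{2} = \left(\left(-3 + 18\right) + \frac{1}{8}\right)^{2} = \left(15 + \frac{1}{8}\right)^{2} = \left(\frac{121}{8}\right)^{2} = \frac{14641}{64}$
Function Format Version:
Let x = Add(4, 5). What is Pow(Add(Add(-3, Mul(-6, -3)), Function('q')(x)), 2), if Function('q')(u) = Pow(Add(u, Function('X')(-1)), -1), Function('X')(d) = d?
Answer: Rational(14641, 64) ≈ 228.77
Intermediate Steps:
x = 9
Function('q')(u) = Pow(Add(-1, u), -1) (Function('q')(u) = Pow(Add(u, -1), -1) = Pow(Add(-1, u), -1))
Pow(Add(Add(-3, Mul(-6, -3)), Function('q')(x)), 2) = Pow(Add(Add(-3, Mul(-6, -3)), Pow(Add(-1, 9), -1)), 2) = Pow(Add(Add(-3, 18), Pow(8, -1)), 2) = Pow(Add(15, Rational(1, 8)), 2) = Pow(Rational(121, 8), 2) = Rational(14641, 64)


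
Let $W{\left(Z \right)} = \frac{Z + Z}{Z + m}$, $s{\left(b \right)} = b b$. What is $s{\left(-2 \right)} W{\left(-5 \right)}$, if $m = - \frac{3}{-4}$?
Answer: $\frac{160}{17} \approx 9.4118$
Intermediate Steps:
$m = \frac{3}{4}$ ($m = \left(-3\right) \left(- \frac{1}{4}\right) = \frac{3}{4} \approx 0.75$)
$s{\left(b \right)} = b^{2}$
$W{\left(Z \right)} = \frac{2 Z}{\frac{3}{4} + Z}$ ($W{\left(Z \right)} = \frac{Z + Z}{Z + \frac{3}{4}} = \frac{2 Z}{\frac{3}{4} + Z}$)
$s{\left(-2 \right)} W{\left(-5 \right)} = \left(-2\right)^{2} \cdot 8 \left(-5\right) \frac{1}{3 + 4 \left(-5\right)} = 4 \cdot 8 \left(-5\right) \frac{1}{3 - 20} = 4 \cdot 8 \left(-5\right) \frac{1}{-17} = 4 \cdot 8 \left(-5\right) \left(- \frac{1}{17}\right) = 4 \cdot \frac{40}{17} = \frac{160}{17}$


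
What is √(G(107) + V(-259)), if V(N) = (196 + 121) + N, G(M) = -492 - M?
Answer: I*√541 ≈ 23.259*I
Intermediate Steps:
V(N) = 317 + N
√(G(107) + V(-259)) = √((-492 - 1*107) + (317 - 259)) = √((-492 - 107) + 58) = √(-599 + 58) = √(-541) = I*√541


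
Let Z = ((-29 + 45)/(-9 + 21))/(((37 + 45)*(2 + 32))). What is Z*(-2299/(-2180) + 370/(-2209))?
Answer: 4271891/10069461420 ≈ 0.00042424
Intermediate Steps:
Z = 1/2091 (Z = (16/12)/((82*34)) = (16*(1/12))/2788 = (4/3)*(1/2788) = 1/2091 ≈ 0.00047824)
Z*(-2299/(-2180) + 370/(-2209)) = (-2299/(-2180) + 370/(-2209))/2091 = (-2299*(-1/2180) + 370*(-1/2209))/2091 = (2299/2180 - 370/2209)/2091 = (1/2091)*(4271891/4815620) = 4271891/10069461420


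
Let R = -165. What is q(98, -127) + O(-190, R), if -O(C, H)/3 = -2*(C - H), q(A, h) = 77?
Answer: -73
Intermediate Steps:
O(C, H) = -6*H + 6*C (O(C, H) = -(-6)*(C - H) = -3*(-2*C + 2*H) = -6*H + 6*C)
q(98, -127) + O(-190, R) = 77 + (-6*(-165) + 6*(-190)) = 77 + (990 - 1140) = 77 - 150 = -73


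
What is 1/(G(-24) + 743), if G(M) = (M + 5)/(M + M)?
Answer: 48/35683 ≈ 0.0013452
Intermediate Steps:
G(M) = (5 + M)/(2*M) (G(M) = (5 + M)/((2*M)) = (5 + M)*(1/(2*M)) = (5 + M)/(2*M))
1/(G(-24) + 743) = 1/((½)*(5 - 24)/(-24) + 743) = 1/((½)*(-1/24)*(-19) + 743) = 1/(19/48 + 743) = 1/(35683/48) = 48/35683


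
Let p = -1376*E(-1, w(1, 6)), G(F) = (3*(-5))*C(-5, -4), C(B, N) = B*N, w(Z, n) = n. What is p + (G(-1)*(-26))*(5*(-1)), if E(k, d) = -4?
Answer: -33496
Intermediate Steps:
G(F) = -300 (G(F) = (3*(-5))*(-5*(-4)) = -15*20 = -300)
p = 5504 (p = -1376*(-4) = -344*(-16) = 5504)
p + (G(-1)*(-26))*(5*(-1)) = 5504 + (-300*(-26))*(5*(-1)) = 5504 + 7800*(-5) = 5504 - 39000 = -33496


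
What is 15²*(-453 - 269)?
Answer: -162450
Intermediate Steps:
15²*(-453 - 269) = 225*(-722) = -162450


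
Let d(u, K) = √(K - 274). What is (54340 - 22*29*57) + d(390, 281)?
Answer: 17974 + √7 ≈ 17977.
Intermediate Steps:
d(u, K) = √(-274 + K)
(54340 - 22*29*57) + d(390, 281) = (54340 - 22*29*57) + √(-274 + 281) = (54340 - 638*57) + √7 = (54340 - 36366) + √7 = 17974 + √7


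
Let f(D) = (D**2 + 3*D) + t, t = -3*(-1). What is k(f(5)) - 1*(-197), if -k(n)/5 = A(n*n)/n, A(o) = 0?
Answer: 197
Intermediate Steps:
t = 3
f(D) = 3 + D**2 + 3*D (f(D) = (D**2 + 3*D) + 3 = 3 + D**2 + 3*D)
k(n) = 0 (k(n) = -0/n = -5*0 = 0)
k(f(5)) - 1*(-197) = 0 - 1*(-197) = 0 + 197 = 197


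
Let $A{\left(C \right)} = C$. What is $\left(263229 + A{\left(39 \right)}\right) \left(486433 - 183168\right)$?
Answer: $79839970020$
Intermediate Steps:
$\left(263229 + A{\left(39 \right)}\right) \left(486433 - 183168\right) = \left(263229 + 39\right) \left(486433 - 183168\right) = 263268 \cdot 303265 = 79839970020$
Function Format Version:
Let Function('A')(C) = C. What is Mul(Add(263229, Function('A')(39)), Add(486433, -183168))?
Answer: 79839970020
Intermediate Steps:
Mul(Add(263229, Function('A')(39)), Add(486433, -183168)) = Mul(Add(263229, 39), Add(486433, -183168)) = Mul(263268, 303265) = 79839970020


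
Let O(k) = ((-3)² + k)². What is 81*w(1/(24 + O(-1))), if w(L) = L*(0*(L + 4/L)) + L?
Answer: 81/88 ≈ 0.92045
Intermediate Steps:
O(k) = (9 + k)²
w(L) = L (w(L) = L*0 + L = 0 + L = L)
81*w(1/(24 + O(-1))) = 81/(24 + (9 - 1)²) = 81/(24 + 8²) = 81/(24 + 64) = 81/88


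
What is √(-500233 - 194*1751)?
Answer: I*√839927 ≈ 916.48*I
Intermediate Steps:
√(-500233 - 194*1751) = √(-500233 - 339694) = √(-839927) = I*√839927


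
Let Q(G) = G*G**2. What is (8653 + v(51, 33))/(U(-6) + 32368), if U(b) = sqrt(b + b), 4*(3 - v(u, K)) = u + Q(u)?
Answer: -10442726/13785361 + 2581*I*sqrt(3)/55141444 ≈ -0.75752 + 8.1072e-5*I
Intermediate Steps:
Q(G) = G**3
v(u, K) = 3 - u/4 - u**3/4 (v(u, K) = 3 - (u + u**3)/4 = 3 + (-u/4 - u**3/4) = 3 - u/4 - u**3/4)
U(b) = sqrt(2)*sqrt(b) (U(b) = sqrt(2*b) = sqrt(2)*sqrt(b))
(8653 + v(51, 33))/(U(-6) + 32368) = (8653 + (3 - 1/4*51 - 1/4*51**3))/(sqrt(2)*sqrt(-6) + 32368) = (8653 + (3 - 51/4 - 1/4*132651))/(sqrt(2)*(I*sqrt(6)) + 32368) = (8653 + (3 - 51/4 - 132651/4))/(2*I*sqrt(3) + 32368) = (8653 - 66345/2)/(32368 + 2*I*sqrt(3)) = -49039/(2*(32368 + 2*I*sqrt(3)))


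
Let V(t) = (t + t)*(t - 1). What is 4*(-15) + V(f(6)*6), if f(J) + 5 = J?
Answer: 0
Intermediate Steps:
f(J) = -5 + J
V(t) = 2*t*(-1 + t) (V(t) = (2*t)*(-1 + t) = 2*t*(-1 + t))
4*(-15) + V(f(6)*6) = 4*(-15) + 2*((-5 + 6)*6)*(-1 + (-5 + 6)*6) = -60 + 2*(1*6)*(-1 + 1*6) = -60 + 2*6*(-1 + 6) = -60 + 2*6*5 = -60 + 60 = 0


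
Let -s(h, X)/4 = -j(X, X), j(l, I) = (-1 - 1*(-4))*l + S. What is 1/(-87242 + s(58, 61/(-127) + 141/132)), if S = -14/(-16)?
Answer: -2794/243724659 ≈ -1.1464e-5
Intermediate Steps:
S = 7/8 (S = -14*(-1/16) = 7/8 ≈ 0.87500)
j(l, I) = 7/8 + 3*l (j(l, I) = (-1 - 1*(-4))*l + 7/8 = (-1 + 4)*l + 7/8 = 3*l + 7/8 = 7/8 + 3*l)
s(h, X) = 7/2 + 12*X (s(h, X) = -(-4)*(7/8 + 3*X) = -4*(-7/8 - 3*X) = 7/2 + 12*X)
1/(-87242 + s(58, 61/(-127) + 141/132)) = 1/(-87242 + (7/2 + 12*(61/(-127) + 141/132))) = 1/(-87242 + (7/2 + 12*(61*(-1/127) + 141*(1/132)))) = 1/(-87242 + (7/2 + 12*(-61/127 + 47/44))) = 1/(-87242 + (7/2 + 12*(3285/5588))) = 1/(-87242 + (7/2 + 9855/1397)) = 1/(-87242 + 29489/2794) = 1/(-243724659/2794) = -2794/243724659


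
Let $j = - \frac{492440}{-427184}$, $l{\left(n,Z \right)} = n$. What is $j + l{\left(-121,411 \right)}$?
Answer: $- \frac{6399603}{53398} \approx -119.85$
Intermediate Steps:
$j = \frac{61555}{53398}$ ($j = \left(-492440\right) \left(- \frac{1}{427184}\right) = \frac{61555}{53398} \approx 1.1528$)
$j + l{\left(-121,411 \right)} = \frac{61555}{53398} - 121 = - \frac{6399603}{53398}$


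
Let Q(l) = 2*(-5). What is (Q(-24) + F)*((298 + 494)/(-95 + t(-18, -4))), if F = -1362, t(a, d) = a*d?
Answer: 1086624/23 ≈ 47245.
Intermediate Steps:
Q(l) = -10
(Q(-24) + F)*((298 + 494)/(-95 + t(-18, -4))) = (-10 - 1362)*((298 + 494)/(-95 - 18*(-4))) = -1086624/(-95 + 72) = -1086624/(-23) = -1086624*(-1)/23 = -1372*(-792/23) = 1086624/23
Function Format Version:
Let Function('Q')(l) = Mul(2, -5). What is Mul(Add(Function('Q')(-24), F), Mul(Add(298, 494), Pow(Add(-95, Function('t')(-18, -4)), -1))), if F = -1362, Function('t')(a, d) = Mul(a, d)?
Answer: Rational(1086624, 23) ≈ 47245.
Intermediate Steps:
Function('Q')(l) = -10
Mul(Add(Function('Q')(-24), F), Mul(Add(298, 494), Pow(Add(-95, Function('t')(-18, -4)), -1))) = Mul(Add(-10, -1362), Mul(Add(298, 494), Pow(Add(-95, Mul(-18, -4)), -1))) = Mul(-1372, Mul(792, Pow(Add(-95, 72), -1))) = Mul(-1372, Mul(792, Pow(-23, -1))) = Mul(-1372, Mul(792, Rational(-1, 23))) = Mul(-1372, Rational(-792, 23)) = Rational(1086624, 23)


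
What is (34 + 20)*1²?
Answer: 54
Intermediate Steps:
(34 + 20)*1² = 54*1 = 54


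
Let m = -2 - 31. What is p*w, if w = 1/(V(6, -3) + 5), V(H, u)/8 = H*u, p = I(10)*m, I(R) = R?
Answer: 330/139 ≈ 2.3741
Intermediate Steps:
m = -33
p = -330 (p = 10*(-33) = -330)
V(H, u) = 8*H*u (V(H, u) = 8*(H*u) = 8*H*u)
w = -1/139 (w = 1/(8*6*(-3) + 5) = 1/(-144 + 5) = 1/(-139) = -1/139 ≈ -0.0071942)
p*w = -330*(-1/139) = 330/139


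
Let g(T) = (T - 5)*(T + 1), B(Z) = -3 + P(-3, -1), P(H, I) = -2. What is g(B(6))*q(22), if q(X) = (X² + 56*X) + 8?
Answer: 68960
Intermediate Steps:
q(X) = 8 + X² + 56*X
B(Z) = -5 (B(Z) = -3 - 2 = -5)
g(T) = (1 + T)*(-5 + T) (g(T) = (-5 + T)*(1 + T) = (1 + T)*(-5 + T))
g(B(6))*q(22) = (-5 + (-5)² - 4*(-5))*(8 + 22² + 56*22) = (-5 + 25 + 20)*(8 + 484 + 1232) = 40*1724 = 68960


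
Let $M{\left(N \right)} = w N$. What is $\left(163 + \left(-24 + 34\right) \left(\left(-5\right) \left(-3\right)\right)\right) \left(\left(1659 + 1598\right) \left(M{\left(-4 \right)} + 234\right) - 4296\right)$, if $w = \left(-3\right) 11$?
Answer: $371770758$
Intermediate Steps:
$w = -33$
$M{\left(N \right)} = - 33 N$
$\left(163 + \left(-24 + 34\right) \left(\left(-5\right) \left(-3\right)\right)\right) \left(\left(1659 + 1598\right) \left(M{\left(-4 \right)} + 234\right) - 4296\right) = \left(163 + \left(-24 + 34\right) \left(\left(-5\right) \left(-3\right)\right)\right) \left(\left(1659 + 1598\right) \left(\left(-33\right) \left(-4\right) + 234\right) - 4296\right) = \left(163 + 10 \cdot 15\right) \left(3257 \left(132 + 234\right) - 4296\right) = \left(163 + 150\right) \left(3257 \cdot 366 - 4296\right) = 313 \left(1192062 - 4296\right) = 313 \cdot 1187766 = 371770758$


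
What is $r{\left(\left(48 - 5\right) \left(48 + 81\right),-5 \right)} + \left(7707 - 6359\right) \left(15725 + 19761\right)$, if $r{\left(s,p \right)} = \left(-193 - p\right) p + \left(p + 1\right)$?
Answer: $47836064$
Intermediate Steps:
$r{\left(s,p \right)} = 1 + p + p \left(-193 - p\right)$ ($r{\left(s,p \right)} = p \left(-193 - p\right) + \left(1 + p\right) = 1 + p + p \left(-193 - p\right)$)
$r{\left(\left(48 - 5\right) \left(48 + 81\right),-5 \right)} + \left(7707 - 6359\right) \left(15725 + 19761\right) = \left(1 - \left(-5\right)^{2} - -960\right) + \left(7707 - 6359\right) \left(15725 + 19761\right) = \left(1 - 25 + 960\right) + 1348 \cdot 35486 = \left(1 - 25 + 960\right) + 47835128 = 936 + 47835128 = 47836064$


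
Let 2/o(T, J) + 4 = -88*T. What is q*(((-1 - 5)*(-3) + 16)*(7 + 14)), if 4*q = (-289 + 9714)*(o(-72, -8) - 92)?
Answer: -980046815475/6332 ≈ -1.5478e+8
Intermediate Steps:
o(T, J) = 2/(-4 - 88*T)
q = -2745229175/12664 (q = ((-289 + 9714)*(-1/(2 + 44*(-72)) - 92))/4 = (9425*(-1/(2 - 3168) - 92))/4 = (9425*(-1/(-3166) - 92))/4 = (9425*(-1*(-1/3166) - 92))/4 = (9425*(1/3166 - 92))/4 = (9425*(-291271/3166))/4 = (¼)*(-2745229175/3166) = -2745229175/12664 ≈ -2.1677e+5)
q*(((-1 - 5)*(-3) + 16)*(7 + 14)) = -2745229175*((-1 - 5)*(-3) + 16)*(7 + 14)/12664 = -2745229175*(-6*(-3) + 16)*21/12664 = -2745229175*(18 + 16)*21/12664 = -46668895975*21/6332 = -2745229175/12664*714 = -980046815475/6332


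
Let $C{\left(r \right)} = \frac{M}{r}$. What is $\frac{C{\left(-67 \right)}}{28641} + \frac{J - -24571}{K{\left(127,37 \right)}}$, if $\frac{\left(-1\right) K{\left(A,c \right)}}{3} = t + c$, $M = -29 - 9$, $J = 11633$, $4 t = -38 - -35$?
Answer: $- \frac{92631404074}{278247315} \approx -332.91$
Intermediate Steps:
$t = - \frac{3}{4}$ ($t = \frac{-38 - -35}{4} = \frac{-38 + 35}{4} = \frac{1}{4} \left(-3\right) = - \frac{3}{4} \approx -0.75$)
$M = -38$ ($M = -29 - 9 = -38$)
$K{\left(A,c \right)} = \frac{9}{4} - 3 c$ ($K{\left(A,c \right)} = - 3 \left(- \frac{3}{4} + c\right) = \frac{9}{4} - 3 c$)
$C{\left(r \right)} = - \frac{38}{r}$
$\frac{C{\left(-67 \right)}}{28641} + \frac{J - -24571}{K{\left(127,37 \right)}} = \frac{\left(-38\right) \frac{1}{-67}}{28641} + \frac{11633 - -24571}{\frac{9}{4} - 111} = \left(-38\right) \left(- \frac{1}{67}\right) \frac{1}{28641} + \frac{11633 + 24571}{\frac{9}{4} - 111} = \frac{38}{67} \cdot \frac{1}{28641} + \frac{36204}{- \frac{435}{4}} = \frac{38}{1918947} + 36204 \left(- \frac{4}{435}\right) = \frac{38}{1918947} - \frac{48272}{145} = - \frac{92631404074}{278247315}$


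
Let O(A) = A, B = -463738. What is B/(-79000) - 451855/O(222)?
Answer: -8898398791/4384500 ≈ -2029.5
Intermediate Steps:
B/(-79000) - 451855/O(222) = -463738/(-79000) - 451855/222 = -463738*(-1/79000) - 451855*1/222 = 231869/39500 - 451855/222 = -8898398791/4384500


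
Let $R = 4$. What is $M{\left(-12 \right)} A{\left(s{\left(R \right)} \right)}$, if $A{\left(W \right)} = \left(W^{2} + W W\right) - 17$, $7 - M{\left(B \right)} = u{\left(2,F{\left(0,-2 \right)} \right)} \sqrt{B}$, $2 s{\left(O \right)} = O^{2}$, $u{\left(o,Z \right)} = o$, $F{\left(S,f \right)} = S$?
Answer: $777 - 444 i \sqrt{3} \approx 777.0 - 769.03 i$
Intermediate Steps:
$s{\left(O \right)} = \frac{O^{2}}{2}$
$M{\left(B \right)} = 7 - 2 \sqrt{B}$
$A{\left(W \right)} = -17 + 2 W^{2}$ ($A{\left(W \right)} = \left(W^{2} + W^{2}\right) - 17 = 2 W^{2} - 17 = -17 + 2 W^{2}$)
$M{\left(-12 \right)} A{\left(s{\left(R \right)} \right)} = \left(7 - 2 \sqrt{-12}\right) \left(-17 + 2 \left(\frac{4^{2}}{2}\right)^{2}\right) = \left(7 - 2 \cdot 2 i \sqrt{3}\right) \left(-17 + 2 \left(\frac{1}{2} \cdot 16\right)^{2}\right) = \left(7 - 4 i \sqrt{3}\right) \left(-17 + 2 \cdot 8^{2}\right) = \left(7 - 4 i \sqrt{3}\right) \left(-17 + 2 \cdot 64\right) = \left(7 - 4 i \sqrt{3}\right) \left(-17 + 128\right) = \left(7 - 4 i \sqrt{3}\right) 111 = 777 - 444 i \sqrt{3}$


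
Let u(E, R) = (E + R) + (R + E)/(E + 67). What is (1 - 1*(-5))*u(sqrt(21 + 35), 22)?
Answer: 593664/4433 + 53736*sqrt(14)/4433 ≈ 179.27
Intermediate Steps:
u(E, R) = E + R + (E + R)/(67 + E) (u(E, R) = (E + R) + (E + R)/(67 + E) = E + R + (E + R)/(67 + E))
(1 - 1*(-5))*u(sqrt(21 + 35), 22) = (1 - 1*(-5))*(((sqrt(21 + 35))**2 + 68*sqrt(21 + 35) + 68*22 + sqrt(21 + 35)*22)/(67 + sqrt(21 + 35))) = (1 + 5)*(((sqrt(56))**2 + 68*sqrt(56) + 1496 + sqrt(56)*22)/(67 + sqrt(56))) = 6*(((2*sqrt(14))**2 + 68*(2*sqrt(14)) + 1496 + (2*sqrt(14))*22)/(67 + 2*sqrt(14))) = 6*((56 + 136*sqrt(14) + 1496 + 44*sqrt(14))/(67 + 2*sqrt(14))) = 6*((1552 + 180*sqrt(14))/(67 + 2*sqrt(14))) = 6*(1552 + 180*sqrt(14))/(67 + 2*sqrt(14))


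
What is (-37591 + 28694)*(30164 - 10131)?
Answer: -178233601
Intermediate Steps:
(-37591 + 28694)*(30164 - 10131) = -8897*20033 = -178233601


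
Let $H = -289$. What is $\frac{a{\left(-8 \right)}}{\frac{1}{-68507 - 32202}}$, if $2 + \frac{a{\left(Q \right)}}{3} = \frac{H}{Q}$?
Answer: $- \frac{82480671}{8} \approx -1.031 \cdot 10^{7}$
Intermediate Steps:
$a{\left(Q \right)} = -6 - \frac{867}{Q}$ ($a{\left(Q \right)} = -6 + 3 \left(- \frac{289}{Q}\right) = -6 - \frac{867}{Q}$)
$\frac{a{\left(-8 \right)}}{\frac{1}{-68507 - 32202}} = \frac{-6 - \frac{867}{-8}}{\frac{1}{-68507 - 32202}} = \frac{-6 - - \frac{867}{8}}{\frac{1}{-100709}} = \frac{-6 + \frac{867}{8}}{- \frac{1}{100709}} = \frac{819}{8} \left(-100709\right) = - \frac{82480671}{8}$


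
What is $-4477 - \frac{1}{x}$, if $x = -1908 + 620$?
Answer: $- \frac{5766375}{1288} \approx -4477.0$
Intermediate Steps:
$x = -1288$
$-4477 - \frac{1}{x} = -4477 - \frac{1}{-1288} = -4477 - - \frac{1}{1288} = -4477 + \frac{1}{1288} = - \frac{5766375}{1288}$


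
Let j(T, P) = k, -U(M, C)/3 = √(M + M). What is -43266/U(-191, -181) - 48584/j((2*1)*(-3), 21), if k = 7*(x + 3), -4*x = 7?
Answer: -194336/35 - 7211*I*√382/191 ≈ -5552.5 - 737.89*I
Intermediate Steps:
x = -7/4 (x = -¼*7 = -7/4 ≈ -1.7500)
k = 35/4 (k = 7*(-7/4 + 3) = 7*(5/4) = 35/4 ≈ 8.7500)
U(M, C) = -3*√2*√M (U(M, C) = -3*√(M + M) = -3*√2*√M)
j(T, P) = 35/4
-43266/U(-191, -181) - 48584/j((2*1)*(-3), 21) = -43266*I*√382/1146 - 48584/35/4 = -43266*I*√382/1146 - 48584*4/35 = -43266*I*√382/1146 - 194336/35 = -7211*I*√382/191 - 194336/35 = -194336/35 - 7211*I*√382/191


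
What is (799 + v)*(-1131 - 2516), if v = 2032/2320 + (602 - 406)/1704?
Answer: -180218098739/61770 ≈ -2.9176e+6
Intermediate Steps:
v = 61207/61770 (v = 2032*(1/2320) + 196*(1/1704) = 127/145 + 49/426 = 61207/61770 ≈ 0.99089)
(799 + v)*(-1131 - 2516) = (799 + 61207/61770)*(-1131 - 2516) = (49415437/61770)*(-3647) = -180218098739/61770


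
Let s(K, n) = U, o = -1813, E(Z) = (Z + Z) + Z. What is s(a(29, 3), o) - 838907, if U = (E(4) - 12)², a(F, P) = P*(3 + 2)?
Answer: -838907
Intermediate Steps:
E(Z) = 3*Z (E(Z) = 2*Z + Z = 3*Z)
a(F, P) = 5*P (a(F, P) = P*5 = 5*P)
U = 0 (U = (3*4 - 12)² = (12 - 12)² = 0² = 0)
s(K, n) = 0
s(a(29, 3), o) - 838907 = 0 - 838907 = -838907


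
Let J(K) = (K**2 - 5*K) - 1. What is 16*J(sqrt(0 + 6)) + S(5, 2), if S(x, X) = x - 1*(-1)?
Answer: 86 - 80*sqrt(6) ≈ -109.96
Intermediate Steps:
S(x, X) = 1 + x (S(x, X) = x + 1 = 1 + x)
J(K) = -1 + K**2 - 5*K
16*J(sqrt(0 + 6)) + S(5, 2) = 16*(-1 + (sqrt(0 + 6))**2 - 5*sqrt(0 + 6)) + (1 + 5) = 16*(-1 + (sqrt(6))**2 - 5*sqrt(6)) + 6 = 16*(-1 + 6 - 5*sqrt(6)) + 6 = 16*(5 - 5*sqrt(6)) + 6 = (80 - 80*sqrt(6)) + 6 = 86 - 80*sqrt(6)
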